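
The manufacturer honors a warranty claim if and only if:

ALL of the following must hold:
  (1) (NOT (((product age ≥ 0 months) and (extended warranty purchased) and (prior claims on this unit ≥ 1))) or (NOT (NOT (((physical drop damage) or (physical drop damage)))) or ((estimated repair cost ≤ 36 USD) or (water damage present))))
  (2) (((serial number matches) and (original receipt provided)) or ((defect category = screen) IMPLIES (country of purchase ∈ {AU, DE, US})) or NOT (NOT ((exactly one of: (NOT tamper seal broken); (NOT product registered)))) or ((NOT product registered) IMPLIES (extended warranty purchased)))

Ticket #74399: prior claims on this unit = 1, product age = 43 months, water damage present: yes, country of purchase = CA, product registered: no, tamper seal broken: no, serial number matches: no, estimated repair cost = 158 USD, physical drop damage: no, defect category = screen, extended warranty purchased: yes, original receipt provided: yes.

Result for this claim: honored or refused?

Atomic conditions:
  product age ≥ 0 months: 43 ≥ 0 is true
  extended warranty purchased: yes → true
  prior claims on this unit ≥ 1: 1 ≥ 1 is true
  physical drop damage: no → false
  estimated repair cost ≤ 36 USD: 158 ≤ 36 is false
  water damage present: yes → true
  serial number matches: no → false
  original receipt provided: yes → true
  defect category = screen: screen == screen is true
  country of purchase ∈ {AU, DE, US}: CA is not in the set → false
  NOT tamper seal broken: no → true
  NOT product registered: no → true
Combine:
[1.1.1] true AND true AND true = true
[1.1] NOT true = false
[1.2.1.1.1] false OR false = false
[1.2.1.1] NOT false = true
[1.2.1] NOT true = false
[1.2.2] false OR true = true
[1.2] false OR true = true
[1] false OR true = true
[2.1] false AND true = false
[2.2] true → false = false
[2.3.1.1] exactly-one(true, true) = false
[2.3.1] NOT false = true
[2.3] NOT true = false
[2.4] true → true = true
[2] false OR false OR false OR true = true
[root] true AND true = true
Overall: true → honored

Honored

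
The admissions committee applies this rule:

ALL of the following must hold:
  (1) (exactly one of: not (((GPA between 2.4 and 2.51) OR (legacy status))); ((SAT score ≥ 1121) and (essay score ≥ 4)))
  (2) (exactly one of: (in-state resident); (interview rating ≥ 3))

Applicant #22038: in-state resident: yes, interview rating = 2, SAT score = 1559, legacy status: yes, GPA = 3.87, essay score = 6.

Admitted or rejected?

Admitted

Atomic conditions:
  GPA between 2.4 and 2.51: 3.87 in [2.4, 2.51] is false
  legacy status: yes → true
  SAT score ≥ 1121: 1559 ≥ 1121 is true
  essay score ≥ 4: 6 ≥ 4 is true
  in-state resident: yes → true
  interview rating ≥ 3: 2 ≥ 3 is false
Combine:
[1.1.1] false OR true = true
[1.1] NOT true = false
[1.2] true AND true = true
[1] exactly-one(false, true) = true
[2] exactly-one(true, false) = true
[root] true AND true = true
Overall: true → admitted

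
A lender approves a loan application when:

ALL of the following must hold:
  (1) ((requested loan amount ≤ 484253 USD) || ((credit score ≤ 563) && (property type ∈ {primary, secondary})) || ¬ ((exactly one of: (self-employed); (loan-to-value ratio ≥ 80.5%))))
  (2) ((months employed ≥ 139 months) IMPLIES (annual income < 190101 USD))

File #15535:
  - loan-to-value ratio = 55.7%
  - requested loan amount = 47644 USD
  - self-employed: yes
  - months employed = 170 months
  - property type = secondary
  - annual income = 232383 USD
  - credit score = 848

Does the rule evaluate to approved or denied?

Denied

Atomic conditions:
  requested loan amount ≤ 484253 USD: 47644 ≤ 484253 is true
  credit score ≤ 563: 848 ≤ 563 is false
  property type ∈ {primary, secondary}: secondary is in the set → true
  self-employed: yes → true
  loan-to-value ratio ≥ 80.5%: 55.7 ≥ 80.5 is false
  months employed ≥ 139 months: 170 ≥ 139 is true
  annual income < 190101 USD: 232383 < 190101 is false
Combine:
[1.2] false AND true = false
[1.3.1] exactly-one(true, false) = true
[1.3] NOT true = false
[1] true OR false OR false = true
[2] true → false = false
[root] true AND false = false
Overall: false → denied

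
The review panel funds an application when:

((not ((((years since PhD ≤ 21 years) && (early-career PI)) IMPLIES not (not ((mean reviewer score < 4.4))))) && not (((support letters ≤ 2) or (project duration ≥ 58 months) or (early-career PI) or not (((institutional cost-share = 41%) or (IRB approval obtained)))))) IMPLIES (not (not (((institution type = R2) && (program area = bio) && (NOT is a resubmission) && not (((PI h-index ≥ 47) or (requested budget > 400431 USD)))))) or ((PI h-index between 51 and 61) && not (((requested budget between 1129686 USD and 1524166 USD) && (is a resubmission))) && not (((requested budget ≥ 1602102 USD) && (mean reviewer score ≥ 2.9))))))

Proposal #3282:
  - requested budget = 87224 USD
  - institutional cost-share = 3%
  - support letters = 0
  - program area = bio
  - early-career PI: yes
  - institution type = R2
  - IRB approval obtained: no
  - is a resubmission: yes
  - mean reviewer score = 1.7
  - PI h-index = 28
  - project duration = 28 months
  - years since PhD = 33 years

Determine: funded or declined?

Funded

Atomic conditions:
  years since PhD ≤ 21 years: 33 ≤ 21 is false
  early-career PI: yes → true
  mean reviewer score < 4.4: 1.7 < 4.4 is true
  support letters ≤ 2: 0 ≤ 2 is true
  project duration ≥ 58 months: 28 ≥ 58 is false
  institutional cost-share = 41%: 3 == 41 is false
  IRB approval obtained: no → false
  institution type = R2: R2 == R2 is true
  program area = bio: bio == bio is true
  NOT is a resubmission: yes → false
  PI h-index ≥ 47: 28 ≥ 47 is false
  requested budget > 400431 USD: 87224 > 400431 is false
  PI h-index between 51 and 61: 28 in [51, 61] is false
  requested budget between 1129686 USD and 1524166 USD: 87224 in [1129686, 1524166] is false
  is a resubmission: yes → true
  requested budget ≥ 1602102 USD: 87224 ≥ 1602102 is false
  mean reviewer score ≥ 2.9: 1.7 ≥ 2.9 is false
Combine:
[1.1.1.1] false AND true = false
[1.1.1.2.1] NOT true = false
[1.1.1.2] NOT false = true
[1.1.1] false → true (antecedent false ⇒ implication holds) = true
[1.1] NOT true = false
[1.2.1.4.1] false OR false = false
[1.2.1.4] NOT false = true
[1.2.1] true OR false OR true OR true = true
[1.2] NOT true = false
[1] false AND false = false
[2.1.1.1.4.1] false OR false = false
[2.1.1.1.4] NOT false = true
[2.1.1.1] true AND true AND false AND true = false
[2.1.1] NOT false = true
[2.1] NOT true = false
[2.2.2.1] false AND true = false
[2.2.2] NOT false = true
[2.2.3.1] false AND false = false
[2.2.3] NOT false = true
[2.2] false AND true AND true = false
[2] false OR false = false
[root] false → false (antecedent false ⇒ implication holds) = true
Overall: true → funded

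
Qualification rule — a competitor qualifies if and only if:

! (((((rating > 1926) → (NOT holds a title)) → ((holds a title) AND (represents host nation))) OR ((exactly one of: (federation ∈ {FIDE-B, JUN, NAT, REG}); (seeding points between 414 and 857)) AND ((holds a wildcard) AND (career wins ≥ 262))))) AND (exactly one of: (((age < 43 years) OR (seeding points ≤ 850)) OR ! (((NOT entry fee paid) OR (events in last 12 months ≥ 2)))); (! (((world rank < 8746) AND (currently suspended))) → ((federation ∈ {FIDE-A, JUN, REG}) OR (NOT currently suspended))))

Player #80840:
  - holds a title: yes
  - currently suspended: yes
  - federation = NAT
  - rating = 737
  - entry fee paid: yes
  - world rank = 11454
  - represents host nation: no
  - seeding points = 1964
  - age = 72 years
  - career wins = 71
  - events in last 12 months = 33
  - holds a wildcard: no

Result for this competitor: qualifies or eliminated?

Eliminated

Atomic conditions:
  rating > 1926: 737 > 1926 is false
  NOT holds a title: yes → false
  holds a title: yes → true
  represents host nation: no → false
  federation ∈ {FIDE-B, JUN, NAT, REG}: NAT is in the set → true
  seeding points between 414 and 857: 1964 in [414, 857] is false
  holds a wildcard: no → false
  career wins ≥ 262: 71 ≥ 262 is false
  age < 43 years: 72 < 43 is false
  seeding points ≤ 850: 1964 ≤ 850 is false
  NOT entry fee paid: yes → false
  events in last 12 months ≥ 2: 33 ≥ 2 is true
  world rank < 8746: 11454 < 8746 is false
  currently suspended: yes → true
  federation ∈ {FIDE-A, JUN, REG}: NAT is not in the set → false
  NOT currently suspended: yes → false
Combine:
[1.1.1.1] false → false (antecedent false ⇒ implication holds) = true
[1.1.1.2] true AND false = false
[1.1.1] true → false = false
[1.1.2.1] exactly-one(true, false) = true
[1.1.2.2] false AND false = false
[1.1.2] true AND false = false
[1.1] false OR false = false
[1] NOT false = true
[2.1.1] false OR false = false
[2.1.2.1] false OR true = true
[2.1.2] NOT true = false
[2.1] false OR false = false
[2.2.1.1] false AND true = false
[2.2.1] NOT false = true
[2.2.2] false OR false = false
[2.2] true → false = false
[2] exactly-one(false, false) = false
[root] true AND false = false
Overall: false → eliminated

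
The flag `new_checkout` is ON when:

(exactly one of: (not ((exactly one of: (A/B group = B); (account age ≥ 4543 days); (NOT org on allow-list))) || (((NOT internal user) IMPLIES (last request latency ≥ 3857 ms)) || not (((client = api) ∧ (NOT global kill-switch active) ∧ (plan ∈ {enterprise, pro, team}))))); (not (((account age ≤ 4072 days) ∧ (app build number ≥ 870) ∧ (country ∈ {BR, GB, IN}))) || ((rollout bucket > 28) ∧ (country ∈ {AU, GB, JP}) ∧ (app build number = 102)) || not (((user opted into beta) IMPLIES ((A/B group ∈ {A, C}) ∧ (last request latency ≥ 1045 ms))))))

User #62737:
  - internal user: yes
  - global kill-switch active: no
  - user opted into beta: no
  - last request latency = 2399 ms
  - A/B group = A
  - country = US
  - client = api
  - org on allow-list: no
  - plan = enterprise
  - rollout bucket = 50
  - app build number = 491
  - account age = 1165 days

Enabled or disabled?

Atomic conditions:
  A/B group = B: A == B is false
  account age ≥ 4543 days: 1165 ≥ 4543 is false
  NOT org on allow-list: no → true
  NOT internal user: yes → false
  last request latency ≥ 3857 ms: 2399 ≥ 3857 is false
  client = api: api == api is true
  NOT global kill-switch active: no → true
  plan ∈ {enterprise, pro, team}: enterprise is in the set → true
  account age ≤ 4072 days: 1165 ≤ 4072 is true
  app build number ≥ 870: 491 ≥ 870 is false
  country ∈ {BR, GB, IN}: US is not in the set → false
  rollout bucket > 28: 50 > 28 is true
  country ∈ {AU, GB, JP}: US is not in the set → false
  app build number = 102: 491 == 102 is false
  user opted into beta: no → false
  A/B group ∈ {A, C}: A is in the set → true
  last request latency ≥ 1045 ms: 2399 ≥ 1045 is true
Combine:
[1.1.1] exactly-one(false, false, true) = true
[1.1] NOT true = false
[1.2.1] false → false (antecedent false ⇒ implication holds) = true
[1.2.2.1] true AND true AND true = true
[1.2.2] NOT true = false
[1.2] true OR false = true
[1] false OR true = true
[2.1.1] true AND false AND false = false
[2.1] NOT false = true
[2.2] true AND false AND false = false
[2.3.1.2] true AND true = true
[2.3.1] false → true (antecedent false ⇒ implication holds) = true
[2.3] NOT true = false
[2] true OR false OR false = true
[root] exactly-one(true, true) = false
Overall: false → disabled

Disabled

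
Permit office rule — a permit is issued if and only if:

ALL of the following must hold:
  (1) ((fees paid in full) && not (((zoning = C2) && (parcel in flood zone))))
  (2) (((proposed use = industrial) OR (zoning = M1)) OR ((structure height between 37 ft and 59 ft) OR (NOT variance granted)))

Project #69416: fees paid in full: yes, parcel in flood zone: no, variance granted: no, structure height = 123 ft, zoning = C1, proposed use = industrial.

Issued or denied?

Atomic conditions:
  fees paid in full: yes → true
  zoning = C2: C1 == C2 is false
  parcel in flood zone: no → false
  proposed use = industrial: industrial == industrial is true
  zoning = M1: C1 == M1 is false
  structure height between 37 ft and 59 ft: 123 in [37, 59] is false
  NOT variance granted: no → true
Combine:
[1.2.1] false AND false = false
[1.2] NOT false = true
[1] true AND true = true
[2.1] true OR false = true
[2.2] false OR true = true
[2] true OR true = true
[root] true AND true = true
Overall: true → issued

Issued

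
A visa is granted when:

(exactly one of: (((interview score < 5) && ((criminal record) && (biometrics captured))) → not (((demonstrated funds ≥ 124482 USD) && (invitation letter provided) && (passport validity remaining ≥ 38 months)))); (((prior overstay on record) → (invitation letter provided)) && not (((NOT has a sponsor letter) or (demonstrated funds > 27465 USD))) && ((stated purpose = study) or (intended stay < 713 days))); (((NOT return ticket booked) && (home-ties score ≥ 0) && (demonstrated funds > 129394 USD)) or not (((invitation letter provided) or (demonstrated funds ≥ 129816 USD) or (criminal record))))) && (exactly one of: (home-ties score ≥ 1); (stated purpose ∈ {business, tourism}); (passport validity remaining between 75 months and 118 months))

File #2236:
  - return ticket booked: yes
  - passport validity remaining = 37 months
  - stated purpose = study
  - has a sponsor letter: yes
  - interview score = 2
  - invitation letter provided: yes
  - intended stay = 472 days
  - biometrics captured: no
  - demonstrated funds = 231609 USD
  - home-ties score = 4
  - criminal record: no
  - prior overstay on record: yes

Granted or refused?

Atomic conditions:
  interview score < 5: 2 < 5 is true
  criminal record: no → false
  biometrics captured: no → false
  demonstrated funds ≥ 124482 USD: 231609 ≥ 124482 is true
  invitation letter provided: yes → true
  passport validity remaining ≥ 38 months: 37 ≥ 38 is false
  prior overstay on record: yes → true
  NOT has a sponsor letter: yes → false
  demonstrated funds > 27465 USD: 231609 > 27465 is true
  stated purpose = study: study == study is true
  intended stay < 713 days: 472 < 713 is true
  NOT return ticket booked: yes → false
  home-ties score ≥ 0: 4 ≥ 0 is true
  demonstrated funds > 129394 USD: 231609 > 129394 is true
  demonstrated funds ≥ 129816 USD: 231609 ≥ 129816 is true
  home-ties score ≥ 1: 4 ≥ 1 is true
  stated purpose ∈ {business, tourism}: study is not in the set → false
  passport validity remaining between 75 months and 118 months: 37 in [75, 118] is false
Combine:
[1.1.1.2] false AND false = false
[1.1.1] true AND false = false
[1.1.2.1] true AND true AND false = false
[1.1.2] NOT false = true
[1.1] false → true (antecedent false ⇒ implication holds) = true
[1.2.1] true → true = true
[1.2.2.1] false OR true = true
[1.2.2] NOT true = false
[1.2.3] true OR true = true
[1.2] true AND false AND true = false
[1.3.1] false AND true AND true = false
[1.3.2.1] true OR true OR false = true
[1.3.2] NOT true = false
[1.3] false OR false = false
[1] exactly-one(true, false, false) = true
[2] exactly-one(true, false, false) = true
[root] true AND true = true
Overall: true → granted

Granted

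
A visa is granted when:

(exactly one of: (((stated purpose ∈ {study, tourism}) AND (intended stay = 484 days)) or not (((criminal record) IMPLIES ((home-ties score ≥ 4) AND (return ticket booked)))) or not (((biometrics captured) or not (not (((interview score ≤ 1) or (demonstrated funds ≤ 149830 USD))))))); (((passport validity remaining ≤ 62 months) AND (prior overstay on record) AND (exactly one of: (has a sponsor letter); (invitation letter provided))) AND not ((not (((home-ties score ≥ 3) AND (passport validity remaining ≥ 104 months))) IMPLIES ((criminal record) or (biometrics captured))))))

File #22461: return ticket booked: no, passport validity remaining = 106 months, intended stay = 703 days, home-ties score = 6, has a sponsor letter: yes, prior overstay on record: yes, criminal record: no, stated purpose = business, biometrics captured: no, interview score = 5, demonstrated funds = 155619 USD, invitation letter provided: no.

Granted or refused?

Granted

Atomic conditions:
  stated purpose ∈ {study, tourism}: business is not in the set → false
  intended stay = 484 days: 703 == 484 is false
  criminal record: no → false
  home-ties score ≥ 4: 6 ≥ 4 is true
  return ticket booked: no → false
  biometrics captured: no → false
  interview score ≤ 1: 5 ≤ 1 is false
  demonstrated funds ≤ 149830 USD: 155619 ≤ 149830 is false
  passport validity remaining ≤ 62 months: 106 ≤ 62 is false
  prior overstay on record: yes → true
  has a sponsor letter: yes → true
  invitation letter provided: no → false
  home-ties score ≥ 3: 6 ≥ 3 is true
  passport validity remaining ≥ 104 months: 106 ≥ 104 is true
Combine:
[1.1] false AND false = false
[1.2.1.2] true AND false = false
[1.2.1] false → false (antecedent false ⇒ implication holds) = true
[1.2] NOT true = false
[1.3.1.2.1.1] false OR false = false
[1.3.1.2.1] NOT false = true
[1.3.1.2] NOT true = false
[1.3.1] false OR false = false
[1.3] NOT false = true
[1] false OR false OR true = true
[2.1.3] exactly-one(true, false) = true
[2.1] false AND true AND true = false
[2.2.1.1.1] true AND true = true
[2.2.1.1] NOT true = false
[2.2.1.2] false OR false = false
[2.2.1] false → false (antecedent false ⇒ implication holds) = true
[2.2] NOT true = false
[2] false AND false = false
[root] exactly-one(true, false) = true
Overall: true → granted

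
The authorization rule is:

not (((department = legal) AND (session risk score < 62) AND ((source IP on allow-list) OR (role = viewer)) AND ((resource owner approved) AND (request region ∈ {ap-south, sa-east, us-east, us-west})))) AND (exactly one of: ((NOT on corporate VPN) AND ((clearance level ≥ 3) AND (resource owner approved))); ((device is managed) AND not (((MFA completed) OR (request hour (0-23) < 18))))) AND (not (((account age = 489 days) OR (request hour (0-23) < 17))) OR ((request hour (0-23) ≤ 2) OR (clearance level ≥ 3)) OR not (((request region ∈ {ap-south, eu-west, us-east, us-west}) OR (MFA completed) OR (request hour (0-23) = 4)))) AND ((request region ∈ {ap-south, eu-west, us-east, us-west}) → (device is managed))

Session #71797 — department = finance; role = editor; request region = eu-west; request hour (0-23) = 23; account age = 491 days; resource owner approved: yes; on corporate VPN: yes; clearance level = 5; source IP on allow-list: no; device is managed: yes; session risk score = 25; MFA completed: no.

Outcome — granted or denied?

Atomic conditions:
  department = legal: finance == legal is false
  session risk score < 62: 25 < 62 is true
  source IP on allow-list: no → false
  role = viewer: editor == viewer is false
  resource owner approved: yes → true
  request region ∈ {ap-south, sa-east, us-east, us-west}: eu-west is not in the set → false
  NOT on corporate VPN: yes → false
  clearance level ≥ 3: 5 ≥ 3 is true
  device is managed: yes → true
  MFA completed: no → false
  request hour (0-23) < 18: 23 < 18 is false
  account age = 489 days: 491 == 489 is false
  request hour (0-23) < 17: 23 < 17 is false
  request hour (0-23) ≤ 2: 23 ≤ 2 is false
  request region ∈ {ap-south, eu-west, us-east, us-west}: eu-west is in the set → true
  request hour (0-23) = 4: 23 == 4 is false
Combine:
[1.1.3] false OR false = false
[1.1.4] true AND false = false
[1.1] false AND true AND false AND false = false
[1] NOT false = true
[2.1.2] true AND true = true
[2.1] false AND true = false
[2.2.2.1] false OR false = false
[2.2.2] NOT false = true
[2.2] true AND true = true
[2] exactly-one(false, true) = true
[3.1.1] false OR false = false
[3.1] NOT false = true
[3.2] false OR true = true
[3.3.1] true OR false OR false = true
[3.3] NOT true = false
[3] true OR true OR false = true
[4] true → true = true
[root] true AND true AND true AND true = true
Overall: true → granted

Granted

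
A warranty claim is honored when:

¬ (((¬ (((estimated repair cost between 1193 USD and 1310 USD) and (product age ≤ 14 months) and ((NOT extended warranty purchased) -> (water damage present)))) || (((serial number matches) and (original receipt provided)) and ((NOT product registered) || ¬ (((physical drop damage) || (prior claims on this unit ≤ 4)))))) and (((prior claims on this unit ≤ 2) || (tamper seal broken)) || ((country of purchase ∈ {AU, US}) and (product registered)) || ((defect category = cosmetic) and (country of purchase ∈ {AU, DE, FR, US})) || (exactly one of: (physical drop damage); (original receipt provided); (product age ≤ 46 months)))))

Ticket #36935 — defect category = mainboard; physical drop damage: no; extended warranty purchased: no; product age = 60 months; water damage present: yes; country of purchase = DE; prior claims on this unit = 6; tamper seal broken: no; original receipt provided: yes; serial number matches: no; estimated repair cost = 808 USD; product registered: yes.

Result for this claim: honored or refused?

Atomic conditions:
  estimated repair cost between 1193 USD and 1310 USD: 808 in [1193, 1310] is false
  product age ≤ 14 months: 60 ≤ 14 is false
  NOT extended warranty purchased: no → true
  water damage present: yes → true
  serial number matches: no → false
  original receipt provided: yes → true
  NOT product registered: yes → false
  physical drop damage: no → false
  prior claims on this unit ≤ 4: 6 ≤ 4 is false
  prior claims on this unit ≤ 2: 6 ≤ 2 is false
  tamper seal broken: no → false
  country of purchase ∈ {AU, US}: DE is not in the set → false
  product registered: yes → true
  defect category = cosmetic: mainboard == cosmetic is false
  country of purchase ∈ {AU, DE, FR, US}: DE is in the set → true
  product age ≤ 46 months: 60 ≤ 46 is false
Combine:
[1.1.1.1.3] true → true = true
[1.1.1.1] false AND false AND true = false
[1.1.1] NOT false = true
[1.1.2.1] false AND true = false
[1.1.2.2.2.1] false OR false = false
[1.1.2.2.2] NOT false = true
[1.1.2.2] false OR true = true
[1.1.2] false AND true = false
[1.1] true OR false = true
[1.2.1] false OR false = false
[1.2.2] false AND true = false
[1.2.3] false AND true = false
[1.2.4] exactly-one(false, true, false) = true
[1.2] false OR false OR false OR true = true
[1] true AND true = true
[root] NOT true = false
Overall: false → refused

Refused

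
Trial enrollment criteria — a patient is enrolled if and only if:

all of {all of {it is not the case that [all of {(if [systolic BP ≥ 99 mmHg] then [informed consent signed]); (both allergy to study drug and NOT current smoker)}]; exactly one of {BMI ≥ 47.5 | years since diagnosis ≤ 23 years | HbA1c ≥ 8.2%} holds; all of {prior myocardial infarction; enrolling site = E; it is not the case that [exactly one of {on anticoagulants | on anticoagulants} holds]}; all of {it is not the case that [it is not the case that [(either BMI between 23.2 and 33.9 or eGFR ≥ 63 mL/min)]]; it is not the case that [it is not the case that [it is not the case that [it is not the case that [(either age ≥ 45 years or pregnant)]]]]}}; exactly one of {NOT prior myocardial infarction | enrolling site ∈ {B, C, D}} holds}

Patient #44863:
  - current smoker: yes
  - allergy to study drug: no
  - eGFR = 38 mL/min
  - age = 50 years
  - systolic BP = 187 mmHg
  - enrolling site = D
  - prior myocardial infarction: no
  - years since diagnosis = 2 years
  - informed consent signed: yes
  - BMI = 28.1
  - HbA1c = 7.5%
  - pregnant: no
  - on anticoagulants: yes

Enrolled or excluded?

Atomic conditions:
  systolic BP ≥ 99 mmHg: 187 ≥ 99 is true
  informed consent signed: yes → true
  allergy to study drug: no → false
  NOT current smoker: yes → false
  BMI ≥ 47.5: 28.1 ≥ 47.5 is false
  years since diagnosis ≤ 23 years: 2 ≤ 23 is true
  HbA1c ≥ 8.2%: 7.5 ≥ 8.2 is false
  prior myocardial infarction: no → false
  enrolling site = E: D == E is false
  on anticoagulants: yes → true
  BMI between 23.2 and 33.9: 28.1 in [23.2, 33.9] is true
  eGFR ≥ 63 mL/min: 38 ≥ 63 is false
  age ≥ 45 years: 50 ≥ 45 is true
  pregnant: no → false
  NOT prior myocardial infarction: no → true
  enrolling site ∈ {B, C, D}: D is in the set → true
Combine:
[1.1.1.1] true → true = true
[1.1.1.2] false AND false = false
[1.1.1] true AND false = false
[1.1] NOT false = true
[1.2] exactly-one(false, true, false) = true
[1.3.3.1] exactly-one(true, true) = false
[1.3.3] NOT false = true
[1.3] false AND false AND true = false
[1.4.1.1.1] true OR false = true
[1.4.1.1] NOT true = false
[1.4.1] NOT false = true
[1.4.2.1.1.1.1] true OR false = true
[1.4.2.1.1.1] NOT true = false
[1.4.2.1.1] NOT false = true
[1.4.2.1] NOT true = false
[1.4.2] NOT false = true
[1.4] true AND true = true
[1] true AND true AND false AND true = false
[2] exactly-one(true, true) = false
[root] false AND false = false
Overall: false → excluded

Excluded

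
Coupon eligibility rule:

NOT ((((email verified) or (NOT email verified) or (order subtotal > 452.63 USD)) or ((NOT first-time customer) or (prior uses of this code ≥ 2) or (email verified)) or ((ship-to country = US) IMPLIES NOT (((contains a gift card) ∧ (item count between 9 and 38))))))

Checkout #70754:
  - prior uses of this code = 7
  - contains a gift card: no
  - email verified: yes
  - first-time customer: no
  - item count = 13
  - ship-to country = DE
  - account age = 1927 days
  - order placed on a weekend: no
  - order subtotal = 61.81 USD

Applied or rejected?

Rejected

Atomic conditions:
  email verified: yes → true
  NOT email verified: yes → false
  order subtotal > 452.63 USD: 61.81 > 452.63 is false
  NOT first-time customer: no → true
  prior uses of this code ≥ 2: 7 ≥ 2 is true
  ship-to country = US: DE == US is false
  contains a gift card: no → false
  item count between 9 and 38: 13 in [9, 38] is true
Combine:
[1.1] true OR false OR false = true
[1.2] true OR true OR true = true
[1.3.2.1] false AND true = false
[1.3.2] NOT false = true
[1.3] false → true (antecedent false ⇒ implication holds) = true
[1] true OR true OR true = true
[root] NOT true = false
Overall: false → rejected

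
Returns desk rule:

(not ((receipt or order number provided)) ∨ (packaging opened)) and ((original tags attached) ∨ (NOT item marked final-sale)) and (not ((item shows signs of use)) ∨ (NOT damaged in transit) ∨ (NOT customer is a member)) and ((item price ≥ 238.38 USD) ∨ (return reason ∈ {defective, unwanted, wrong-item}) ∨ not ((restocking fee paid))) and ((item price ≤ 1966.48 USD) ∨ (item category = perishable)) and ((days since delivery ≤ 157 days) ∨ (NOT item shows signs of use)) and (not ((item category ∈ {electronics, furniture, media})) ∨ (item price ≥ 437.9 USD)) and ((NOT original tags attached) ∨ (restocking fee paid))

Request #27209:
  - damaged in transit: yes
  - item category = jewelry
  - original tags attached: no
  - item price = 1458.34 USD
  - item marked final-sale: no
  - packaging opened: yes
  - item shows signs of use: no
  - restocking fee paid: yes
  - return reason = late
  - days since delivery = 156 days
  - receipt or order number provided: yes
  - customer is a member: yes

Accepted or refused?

Atomic conditions:
  receipt or order number provided: yes → true
  packaging opened: yes → true
  original tags attached: no → false
  NOT item marked final-sale: no → true
  item shows signs of use: no → false
  NOT damaged in transit: yes → false
  NOT customer is a member: yes → false
  item price ≥ 238.38 USD: 1458.34 ≥ 238.38 is true
  return reason ∈ {defective, unwanted, wrong-item}: late is not in the set → false
  restocking fee paid: yes → true
  item price ≤ 1966.48 USD: 1458.34 ≤ 1966.48 is true
  item category = perishable: jewelry == perishable is false
  days since delivery ≤ 157 days: 156 ≤ 157 is true
  NOT item shows signs of use: no → true
  item category ∈ {electronics, furniture, media}: jewelry is not in the set → false
  item price ≥ 437.9 USD: 1458.34 ≥ 437.9 is true
  NOT original tags attached: no → true
Combine:
[1.1] NOT true = false
[1] false OR true = true
[2] false OR true = true
[3.1] NOT false = true
[3] true OR false OR false = true
[4.3] NOT true = false
[4] true OR false OR false = true
[5] true OR false = true
[6] true OR true = true
[7.1] NOT false = true
[7] true OR true = true
[8] true OR true = true
[root] true AND true AND true AND true AND true AND true AND true AND true = true
Overall: true → accepted

Accepted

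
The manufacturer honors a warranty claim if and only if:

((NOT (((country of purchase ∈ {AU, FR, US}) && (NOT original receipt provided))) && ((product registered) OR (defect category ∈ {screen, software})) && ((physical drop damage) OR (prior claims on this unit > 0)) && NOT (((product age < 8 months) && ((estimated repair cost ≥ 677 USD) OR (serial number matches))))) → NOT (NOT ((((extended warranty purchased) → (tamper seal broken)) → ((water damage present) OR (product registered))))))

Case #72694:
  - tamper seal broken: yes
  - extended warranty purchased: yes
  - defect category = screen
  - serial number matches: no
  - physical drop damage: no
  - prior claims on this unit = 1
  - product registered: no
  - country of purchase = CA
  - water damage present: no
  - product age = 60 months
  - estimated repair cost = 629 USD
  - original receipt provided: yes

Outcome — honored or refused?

Atomic conditions:
  country of purchase ∈ {AU, FR, US}: CA is not in the set → false
  NOT original receipt provided: yes → false
  product registered: no → false
  defect category ∈ {screen, software}: screen is in the set → true
  physical drop damage: no → false
  prior claims on this unit > 0: 1 > 0 is true
  product age < 8 months: 60 < 8 is false
  estimated repair cost ≥ 677 USD: 629 ≥ 677 is false
  serial number matches: no → false
  extended warranty purchased: yes → true
  tamper seal broken: yes → true
  water damage present: no → false
Combine:
[1.1.1] false AND false = false
[1.1] NOT false = true
[1.2] false OR true = true
[1.3] false OR true = true
[1.4.1.2] false OR false = false
[1.4.1] false AND false = false
[1.4] NOT false = true
[1] true AND true AND true AND true = true
[2.1.1.1] true → true = true
[2.1.1.2] false OR false = false
[2.1.1] true → false = false
[2.1] NOT false = true
[2] NOT true = false
[root] true → false = false
Overall: false → refused

Refused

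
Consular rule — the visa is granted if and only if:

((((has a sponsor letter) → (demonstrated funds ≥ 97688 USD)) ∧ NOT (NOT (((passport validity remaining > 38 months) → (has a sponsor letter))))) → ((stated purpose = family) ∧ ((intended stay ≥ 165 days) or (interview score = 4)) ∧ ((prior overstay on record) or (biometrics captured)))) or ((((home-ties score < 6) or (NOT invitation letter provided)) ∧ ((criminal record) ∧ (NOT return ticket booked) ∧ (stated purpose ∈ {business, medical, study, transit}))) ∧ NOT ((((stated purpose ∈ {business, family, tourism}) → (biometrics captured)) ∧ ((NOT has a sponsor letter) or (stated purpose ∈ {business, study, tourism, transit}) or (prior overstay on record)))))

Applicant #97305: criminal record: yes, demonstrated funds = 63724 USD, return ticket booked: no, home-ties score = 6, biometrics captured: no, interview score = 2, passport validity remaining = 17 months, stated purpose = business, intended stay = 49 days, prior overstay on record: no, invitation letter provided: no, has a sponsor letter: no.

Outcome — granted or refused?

Atomic conditions:
  has a sponsor letter: no → false
  demonstrated funds ≥ 97688 USD: 63724 ≥ 97688 is false
  passport validity remaining > 38 months: 17 > 38 is false
  stated purpose = family: business == family is false
  intended stay ≥ 165 days: 49 ≥ 165 is false
  interview score = 4: 2 == 4 is false
  prior overstay on record: no → false
  biometrics captured: no → false
  home-ties score < 6: 6 < 6 is false
  NOT invitation letter provided: no → true
  criminal record: yes → true
  NOT return ticket booked: no → true
  stated purpose ∈ {business, medical, study, transit}: business is in the set → true
  stated purpose ∈ {business, family, tourism}: business is in the set → true
  NOT has a sponsor letter: no → true
  stated purpose ∈ {business, study, tourism, transit}: business is in the set → true
Combine:
[1.1.1] false → false (antecedent false ⇒ implication holds) = true
[1.1.2.1.1] false → false (antecedent false ⇒ implication holds) = true
[1.1.2.1] NOT true = false
[1.1.2] NOT false = true
[1.1] true AND true = true
[1.2.2] false OR false = false
[1.2.3] false OR false = false
[1.2] false AND false AND false = false
[1] true → false = false
[2.1.1] false OR true = true
[2.1.2] true AND true AND true = true
[2.1] true AND true = true
[2.2.1.1] true → false = false
[2.2.1.2] true OR true OR false = true
[2.2.1] false AND true = false
[2.2] NOT false = true
[2] true AND true = true
[root] false OR true = true
Overall: true → granted

Granted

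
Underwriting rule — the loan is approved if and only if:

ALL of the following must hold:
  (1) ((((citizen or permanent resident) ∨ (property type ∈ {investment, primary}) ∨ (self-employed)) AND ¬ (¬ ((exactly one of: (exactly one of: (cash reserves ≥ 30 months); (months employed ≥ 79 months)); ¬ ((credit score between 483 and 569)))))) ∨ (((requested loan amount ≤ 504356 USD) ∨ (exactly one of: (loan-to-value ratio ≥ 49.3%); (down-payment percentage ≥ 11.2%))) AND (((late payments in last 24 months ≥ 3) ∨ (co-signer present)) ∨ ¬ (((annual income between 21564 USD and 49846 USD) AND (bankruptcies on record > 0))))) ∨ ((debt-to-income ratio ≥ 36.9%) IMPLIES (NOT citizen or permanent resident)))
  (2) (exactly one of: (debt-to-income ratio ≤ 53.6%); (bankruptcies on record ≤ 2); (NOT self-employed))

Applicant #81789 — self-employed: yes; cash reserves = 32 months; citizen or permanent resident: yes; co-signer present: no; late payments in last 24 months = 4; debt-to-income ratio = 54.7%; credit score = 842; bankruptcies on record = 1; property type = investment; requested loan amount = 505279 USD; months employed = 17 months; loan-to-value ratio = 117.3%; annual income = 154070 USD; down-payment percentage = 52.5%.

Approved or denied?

Atomic conditions:
  citizen or permanent resident: yes → true
  property type ∈ {investment, primary}: investment is in the set → true
  self-employed: yes → true
  cash reserves ≥ 30 months: 32 ≥ 30 is true
  months employed ≥ 79 months: 17 ≥ 79 is false
  credit score between 483 and 569: 842 in [483, 569] is false
  requested loan amount ≤ 504356 USD: 505279 ≤ 504356 is false
  loan-to-value ratio ≥ 49.3%: 117.3 ≥ 49.3 is true
  down-payment percentage ≥ 11.2%: 52.5 ≥ 11.2 is true
  late payments in last 24 months ≥ 3: 4 ≥ 3 is true
  co-signer present: no → false
  annual income between 21564 USD and 49846 USD: 154070 in [21564, 49846] is false
  bankruptcies on record > 0: 1 > 0 is true
  debt-to-income ratio ≥ 36.9%: 54.7 ≥ 36.9 is true
  NOT citizen or permanent resident: yes → false
  debt-to-income ratio ≤ 53.6%: 54.7 ≤ 53.6 is false
  bankruptcies on record ≤ 2: 1 ≤ 2 is true
  NOT self-employed: yes → false
Combine:
[1.1.1] true OR true OR true = true
[1.1.2.1.1.1] exactly-one(true, false) = true
[1.1.2.1.1.2] NOT false = true
[1.1.2.1.1] exactly-one(true, true) = false
[1.1.2.1] NOT false = true
[1.1.2] NOT true = false
[1.1] true AND false = false
[1.2.1.2] exactly-one(true, true) = false
[1.2.1] false OR false = false
[1.2.2.1] true OR false = true
[1.2.2.2.1] false AND true = false
[1.2.2.2] NOT false = true
[1.2.2] true OR true = true
[1.2] false AND true = false
[1.3] true → false = false
[1] false OR false OR false = false
[2] exactly-one(false, true, false) = true
[root] false AND true = false
Overall: false → denied

Denied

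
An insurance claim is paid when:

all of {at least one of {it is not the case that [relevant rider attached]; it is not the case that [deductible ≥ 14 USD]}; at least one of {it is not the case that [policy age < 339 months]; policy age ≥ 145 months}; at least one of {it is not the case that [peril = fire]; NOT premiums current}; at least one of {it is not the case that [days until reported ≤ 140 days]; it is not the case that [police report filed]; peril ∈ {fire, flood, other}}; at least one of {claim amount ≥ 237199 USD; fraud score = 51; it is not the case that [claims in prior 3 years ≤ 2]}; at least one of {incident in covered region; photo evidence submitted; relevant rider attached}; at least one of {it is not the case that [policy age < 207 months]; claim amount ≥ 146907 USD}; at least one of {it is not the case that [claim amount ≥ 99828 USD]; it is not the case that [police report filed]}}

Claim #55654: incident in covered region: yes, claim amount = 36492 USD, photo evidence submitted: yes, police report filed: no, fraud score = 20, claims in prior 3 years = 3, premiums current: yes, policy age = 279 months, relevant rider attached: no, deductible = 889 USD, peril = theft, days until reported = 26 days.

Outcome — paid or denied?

Atomic conditions:
  relevant rider attached: no → false
  deductible ≥ 14 USD: 889 ≥ 14 is true
  policy age < 339 months: 279 < 339 is true
  policy age ≥ 145 months: 279 ≥ 145 is true
  peril = fire: theft == fire is false
  NOT premiums current: yes → false
  days until reported ≤ 140 days: 26 ≤ 140 is true
  police report filed: no → false
  peril ∈ {fire, flood, other}: theft is not in the set → false
  claim amount ≥ 237199 USD: 36492 ≥ 237199 is false
  fraud score = 51: 20 == 51 is false
  claims in prior 3 years ≤ 2: 3 ≤ 2 is false
  incident in covered region: yes → true
  photo evidence submitted: yes → true
  policy age < 207 months: 279 < 207 is false
  claim amount ≥ 146907 USD: 36492 ≥ 146907 is false
  claim amount ≥ 99828 USD: 36492 ≥ 99828 is false
Combine:
[1.1] NOT false = true
[1.2] NOT true = false
[1] true OR false = true
[2.1] NOT true = false
[2] false OR true = true
[3.1] NOT false = true
[3] true OR false = true
[4.1] NOT true = false
[4.2] NOT false = true
[4] false OR true OR false = true
[5.3] NOT false = true
[5] false OR false OR true = true
[6] true OR true OR false = true
[7.1] NOT false = true
[7] true OR false = true
[8.1] NOT false = true
[8.2] NOT false = true
[8] true OR true = true
[root] true AND true AND true AND true AND true AND true AND true AND true = true
Overall: true → paid

Paid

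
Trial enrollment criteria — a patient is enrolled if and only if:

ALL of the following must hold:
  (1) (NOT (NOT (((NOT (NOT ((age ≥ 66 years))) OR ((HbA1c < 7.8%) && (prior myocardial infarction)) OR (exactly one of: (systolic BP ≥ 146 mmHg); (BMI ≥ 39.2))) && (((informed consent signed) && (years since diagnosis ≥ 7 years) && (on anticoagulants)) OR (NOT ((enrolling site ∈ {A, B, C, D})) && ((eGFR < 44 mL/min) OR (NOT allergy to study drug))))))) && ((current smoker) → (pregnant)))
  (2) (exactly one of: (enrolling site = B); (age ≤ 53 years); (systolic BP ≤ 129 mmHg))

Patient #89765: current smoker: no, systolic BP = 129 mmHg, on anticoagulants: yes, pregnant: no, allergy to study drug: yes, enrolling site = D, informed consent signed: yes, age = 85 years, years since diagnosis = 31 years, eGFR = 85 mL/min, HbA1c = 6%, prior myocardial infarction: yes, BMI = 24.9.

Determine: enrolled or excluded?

Atomic conditions:
  age ≥ 66 years: 85 ≥ 66 is true
  HbA1c < 7.8%: 6 < 7.8 is true
  prior myocardial infarction: yes → true
  systolic BP ≥ 146 mmHg: 129 ≥ 146 is false
  BMI ≥ 39.2: 24.9 ≥ 39.2 is false
  informed consent signed: yes → true
  years since diagnosis ≥ 7 years: 31 ≥ 7 is true
  on anticoagulants: yes → true
  enrolling site ∈ {A, B, C, D}: D is in the set → true
  eGFR < 44 mL/min: 85 < 44 is false
  NOT allergy to study drug: yes → false
  current smoker: no → false
  pregnant: no → false
  enrolling site = B: D == B is false
  age ≤ 53 years: 85 ≤ 53 is false
  systolic BP ≤ 129 mmHg: 129 ≤ 129 is true
Combine:
[1.1.1.1.1.1.1] NOT true = false
[1.1.1.1.1.1] NOT false = true
[1.1.1.1.1.2] true AND true = true
[1.1.1.1.1.3] exactly-one(false, false) = false
[1.1.1.1.1] true OR true OR false = true
[1.1.1.1.2.1] true AND true AND true = true
[1.1.1.1.2.2.1] NOT true = false
[1.1.1.1.2.2.2] false OR false = false
[1.1.1.1.2.2] false AND false = false
[1.1.1.1.2] true OR false = true
[1.1.1.1] true AND true = true
[1.1.1] NOT true = false
[1.1] NOT false = true
[1.2] false → false (antecedent false ⇒ implication holds) = true
[1] true AND true = true
[2] exactly-one(false, false, true) = true
[root] true AND true = true
Overall: true → enrolled

Enrolled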